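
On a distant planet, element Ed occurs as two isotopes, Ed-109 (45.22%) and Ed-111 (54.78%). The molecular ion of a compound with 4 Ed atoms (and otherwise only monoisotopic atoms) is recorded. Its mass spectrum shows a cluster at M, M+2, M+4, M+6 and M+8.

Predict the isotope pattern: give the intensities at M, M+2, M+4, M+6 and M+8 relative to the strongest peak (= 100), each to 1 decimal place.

Each Ed atom is independently Ed-109 (p = 0.4522) or Ed-111 (q = 0.5478); the cluster is the binomial expansion (p + q)^4.
P(M) = 0.4522^4 = 0.041814
P(M+2) = 4 × 0.4522^3 × 0.5478^1 = 0.202616
P(M+4) = 6 × 0.4522^2 × 0.5478^2 = 0.368177
P(M+6) = 4 × 0.4522^1 × 0.5478^3 = 0.297342
P(M+8) = 0.5478^4 = 0.090051
The M+4 peak is largest (0.368177); scaling to 100 gives 11.4 : 55.0 : 100.0 : 80.8 : 24.5.

11.4 : 55.0 : 100.0 : 80.8 : 24.5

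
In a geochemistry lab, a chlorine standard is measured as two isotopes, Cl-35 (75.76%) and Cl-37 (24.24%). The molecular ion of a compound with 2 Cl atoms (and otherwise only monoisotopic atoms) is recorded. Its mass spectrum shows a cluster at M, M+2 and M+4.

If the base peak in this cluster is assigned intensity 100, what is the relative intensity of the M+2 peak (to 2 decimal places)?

(0.7576 + 0.2424)^2 gives M 0.5740, M+2 0.3673, M+4 0.0588; the largest is M.
P(M) = C(2,0) × 0.7576^2 × 0.2424^0 = 1 × 0.57395776 × 1.0000 = 0.573958 (base)
P(M+2) = C(2,1) × 0.7576^1 × 0.2424^1 = 2 × 0.7576 × 0.2424 = 0.367284
Relative intensity = 0.367284 / 0.573958 × 100 = 63.99

63.99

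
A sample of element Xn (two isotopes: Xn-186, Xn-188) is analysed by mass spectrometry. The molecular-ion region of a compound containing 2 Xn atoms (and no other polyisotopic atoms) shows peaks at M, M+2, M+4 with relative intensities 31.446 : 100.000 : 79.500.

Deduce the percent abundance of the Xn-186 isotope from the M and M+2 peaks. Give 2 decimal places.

If p is the fraction of Xn that is Xn-186, then I(M+2)/I(M) = [C(2,1)·p^1·(1−p)] / p^2 = 2·(1−p)/p = 100.000/31.446 = 3.1801
(1−p)/p = 3.1801/2 = 1.5900  ⇒  p = 1/(1 + 1.5900) = 0.3861
Xn-186: 38.61%, Xn-188: 61.39%.

38.61%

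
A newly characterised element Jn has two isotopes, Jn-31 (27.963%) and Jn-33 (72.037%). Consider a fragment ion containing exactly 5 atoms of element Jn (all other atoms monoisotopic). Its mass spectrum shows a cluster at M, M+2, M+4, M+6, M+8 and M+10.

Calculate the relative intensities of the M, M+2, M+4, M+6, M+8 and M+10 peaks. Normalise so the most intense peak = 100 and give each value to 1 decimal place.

0.5 : 5.8 : 30.1 : 77.6 : 100.0 : 51.5

Each Jn atom is independently Jn-31 (p = 0.27963) or Jn-33 (q = 0.72037); the cluster is the binomial expansion (p + q)^5.
P(M) = 0.27963^5 = 0.001710
P(M+2) = 5 × 0.27963^4 × 0.72037^1 = 0.022022
P(M+4) = 10 × 0.27963^3 × 0.72037^2 = 0.113465
P(M+6) = 10 × 0.27963^2 × 0.72037^3 = 0.292304
P(M+8) = 5 × 0.27963^1 × 0.72037^4 = 0.376510
P(M+10) = 0.72037^5 = 0.193989
The M+8 peak is largest (0.376510); scaling to 100 gives 0.5 : 5.8 : 30.1 : 77.6 : 100.0 : 51.5.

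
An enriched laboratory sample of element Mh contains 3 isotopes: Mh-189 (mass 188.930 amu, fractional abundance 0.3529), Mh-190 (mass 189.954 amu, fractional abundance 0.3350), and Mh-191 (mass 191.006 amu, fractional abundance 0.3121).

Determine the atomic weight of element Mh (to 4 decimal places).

189.9210 amu

The abundance-weighted mean is 0.3529 × 188.930 + 0.3350 × 189.954 + 0.3121 × 191.006
= 66.67340 + 63.63459 + 59.61297 = 189.92096 amu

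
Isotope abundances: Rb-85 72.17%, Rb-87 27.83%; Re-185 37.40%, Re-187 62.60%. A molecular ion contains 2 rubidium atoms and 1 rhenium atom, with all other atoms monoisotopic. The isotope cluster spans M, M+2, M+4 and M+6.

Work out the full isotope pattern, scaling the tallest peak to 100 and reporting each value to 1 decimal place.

Rubidium pattern (n=2): 0.52085089 : 0.40169822 : 0.07745089
Rhenium pattern (n=1): 0.3740 : 0.6260
Convolve the two distributions (both contribute in 2-u steps):
  M: 0.52085089×0.3740 = 0.194798
  M+2: 0.52085089×0.6260 + 0.40169822×0.3740 = 0.476288
  M+4: 0.40169822×0.6260 + 0.07745089×0.3740 = 0.280430
  M+6: 0.07745089×0.6260 = 0.048484
Scale to base peak (0.476288) = 100: 40.9 : 100.0 : 58.9 : 10.2

40.9 : 100.0 : 58.9 : 10.2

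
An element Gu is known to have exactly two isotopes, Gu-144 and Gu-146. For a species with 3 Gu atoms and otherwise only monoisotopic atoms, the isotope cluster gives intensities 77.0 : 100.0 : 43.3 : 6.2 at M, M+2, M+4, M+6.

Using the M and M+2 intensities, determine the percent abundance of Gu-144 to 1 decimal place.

69.8%

Write p for the Gu-144 fraction. I(M+2)/I(M) = [C(3,1)·p^2·(1−p)] / p^3 = 3·(1−p)/p = 100.0/77.0 = 1.2987
(1−p)/p = 1.2987/3 = 0.4329  ⇒  p = 1/(1 + 0.4329) = 0.6979
Gu-144: 69.8%, Gu-146: 30.2%.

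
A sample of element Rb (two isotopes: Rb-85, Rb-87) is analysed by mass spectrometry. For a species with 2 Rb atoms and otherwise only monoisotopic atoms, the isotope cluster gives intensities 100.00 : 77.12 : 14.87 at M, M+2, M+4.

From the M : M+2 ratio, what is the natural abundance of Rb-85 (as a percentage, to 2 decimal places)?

72.17%

Write p for the Rb-85 fraction. I(M+2)/I(M) = [C(2,1)·p^1·(1−p)] / p^2 = 2·(1−p)/p = 77.12/100.00 = 0.7712
(1−p)/p = 0.7712/2 = 0.3856  ⇒  p = 1/(1 + 0.3856) = 0.7217
Rb-85: 72.17%, Rb-87: 27.83%.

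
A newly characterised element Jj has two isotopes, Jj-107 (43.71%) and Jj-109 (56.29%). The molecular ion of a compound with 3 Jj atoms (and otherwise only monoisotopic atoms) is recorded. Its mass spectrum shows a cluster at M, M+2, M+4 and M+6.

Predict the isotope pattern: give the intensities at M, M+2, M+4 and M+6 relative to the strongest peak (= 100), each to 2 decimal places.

20.10 : 77.65 : 100.00 : 42.93

The 3 Jj atoms are independent, so intensities follow the terms of (0.4371 + 0.5629)^3.
P(M) = 0.4371^3 = 0.083511
P(M+2) = 3 × 0.4371^2 × 0.5629^1 = 0.322637
P(M+4) = 3 × 0.4371^1 × 0.5629^2 = 0.415494
P(M+6) = 0.5629^3 = 0.178358
The M+4 peak is largest (0.415494); scaling to 100 gives 20.10 : 77.65 : 100.00 : 42.93.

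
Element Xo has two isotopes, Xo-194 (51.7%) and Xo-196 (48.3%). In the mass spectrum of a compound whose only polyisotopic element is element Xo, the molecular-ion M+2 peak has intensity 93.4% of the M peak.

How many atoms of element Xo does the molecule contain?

With n Xo atoms, P(M+2)/P(M) = C(n,1)·p^(n−1)q / p^n = n·q/p = n · 0.483/0.517.
n = 0.934 × 0.517/0.483 = 1.00 ≈ 1

1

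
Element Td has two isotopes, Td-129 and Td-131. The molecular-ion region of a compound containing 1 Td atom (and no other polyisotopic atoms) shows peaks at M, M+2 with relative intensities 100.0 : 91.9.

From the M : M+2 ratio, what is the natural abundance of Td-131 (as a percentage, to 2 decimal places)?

Let p = fractional abundance of Td-129. I(M+2)/I(M) = [C(1,1)·p^0·(1−p)] / p^1 = 1·(1−p)/p = 91.9/100.0 = 0.9190
(1−p)/p = 0.9190/1 = 0.9190  ⇒  p = 1/(1 + 0.9190) = 0.5211
Td-129: 52.11%, Td-131: 47.89%.

47.89%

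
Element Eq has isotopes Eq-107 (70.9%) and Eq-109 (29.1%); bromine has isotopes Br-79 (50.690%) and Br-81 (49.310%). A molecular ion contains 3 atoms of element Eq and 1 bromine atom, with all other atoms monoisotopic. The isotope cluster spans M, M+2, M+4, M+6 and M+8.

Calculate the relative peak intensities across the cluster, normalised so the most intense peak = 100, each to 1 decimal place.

Element Eq pattern (n=3): 0.35640083 : 0.43884051 : 0.18011649 : 0.02464217
Bromine pattern (n=1): 0.5069 : 0.4931
Convolve the two distributions (both contribute in 2-u steps):
  M: 0.35640083×0.5069 = 0.180660
  M+2: 0.35640083×0.4931 + 0.43884051×0.5069 = 0.398190
  M+4: 0.43884051×0.4931 + 0.18011649×0.5069 = 0.307693
  M+6: 0.18011649×0.4931 + 0.02464217×0.5069 = 0.101307
  M+8: 0.02464217×0.4931 = 0.012151
Scale to base peak (0.398190) = 100: 45.4 : 100.0 : 77.3 : 25.4 : 3.1

45.4 : 100.0 : 77.3 : 25.4 : 3.1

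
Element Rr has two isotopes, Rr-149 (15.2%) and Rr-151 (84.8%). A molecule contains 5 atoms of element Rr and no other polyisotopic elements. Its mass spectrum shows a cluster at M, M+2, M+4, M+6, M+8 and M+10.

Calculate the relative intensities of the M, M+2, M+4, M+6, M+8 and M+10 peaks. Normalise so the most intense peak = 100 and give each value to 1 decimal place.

0.0 : 0.5 : 5.8 : 32.1 : 89.6 : 100.0

Each Rr atom is independently Rr-149 (p = 0.152) or Rr-151 (q = 0.848); the cluster is the binomial expansion (p + q)^5.
P(M) = 0.152^5 = 0.000081
P(M+2) = 5 × 0.152^4 × 0.848^1 = 0.002263
P(M+4) = 10 × 0.152^3 × 0.848^2 = 0.025254
P(M+6) = 10 × 0.152^2 × 0.848^3 = 0.140888
P(M+8) = 5 × 0.152^1 × 0.848^4 = 0.393004
P(M+10) = 0.848^5 = 0.438510
The M+10 peak is largest (0.438510); scaling to 100 gives 0.0 : 0.5 : 5.8 : 32.1 : 89.6 : 100.0.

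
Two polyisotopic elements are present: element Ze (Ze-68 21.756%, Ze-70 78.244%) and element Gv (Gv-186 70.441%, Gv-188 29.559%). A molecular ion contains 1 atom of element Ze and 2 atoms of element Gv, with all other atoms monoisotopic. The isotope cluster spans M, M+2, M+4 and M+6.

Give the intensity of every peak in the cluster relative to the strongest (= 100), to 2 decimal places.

22.54 : 100.00 : 72.02 : 14.28

Element Ze pattern (n=1): 0.21756 : 0.78244
Element Gv pattern (n=2): 0.49619345 : 0.4164331 : 0.08737345
Convolve the two distributions (both contribute in 2-u steps):
  M: 0.21756×0.49619345 = 0.107952
  M+2: 0.21756×0.4164331 + 0.78244×0.49619345 = 0.478841
  M+4: 0.21756×0.08737345 + 0.78244×0.4164331 = 0.344843
  M+6: 0.78244×0.08737345 = 0.068364
Scale to base peak (0.478841) = 100: 22.54 : 100.00 : 72.02 : 14.28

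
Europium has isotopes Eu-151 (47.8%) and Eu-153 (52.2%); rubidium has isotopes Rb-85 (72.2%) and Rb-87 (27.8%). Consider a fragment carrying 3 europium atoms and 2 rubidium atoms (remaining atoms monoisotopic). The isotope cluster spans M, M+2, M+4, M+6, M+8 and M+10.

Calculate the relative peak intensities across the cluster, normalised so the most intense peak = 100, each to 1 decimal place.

16.0 : 64.8 : 100.0 : 72.7 : 24.5 : 3.1

Europium pattern (n=3): 0.10921535 : 0.35780594 : 0.39074206 : 0.14223665
Rubidium pattern (n=2): 0.521284 : 0.401432 : 0.077284
Convolve the two distributions (both contribute in 2-u steps):
  M: 0.10921535×0.521284 = 0.056932
  M+2: 0.10921535×0.401432 + 0.35780594×0.521284 = 0.230361
  M+4: 0.10921535×0.077284 + 0.35780594×0.401432 + 0.39074206×0.521284 = 0.355763
  M+6: 0.35780594×0.077284 + 0.39074206×0.401432 + 0.14223665×0.521284 = 0.258655
  M+8: 0.39074206×0.077284 + 0.14223665×0.401432 = 0.087296
  M+10: 0.14223665×0.077284 = 0.010993
Scale to base peak (0.355763) = 100: 16.0 : 64.8 : 100.0 : 72.7 : 24.5 : 3.1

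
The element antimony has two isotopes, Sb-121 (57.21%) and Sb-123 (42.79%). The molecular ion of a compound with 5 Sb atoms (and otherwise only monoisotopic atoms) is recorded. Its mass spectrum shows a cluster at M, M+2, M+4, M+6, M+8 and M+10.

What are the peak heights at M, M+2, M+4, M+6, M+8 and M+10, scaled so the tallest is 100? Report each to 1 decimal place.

Expanding (0.5721 + 0.4279)^5:
P(M) = 0.5721^5 = 0.061286
P(M+2) = 5 × 0.5721^4 × 0.4279^1 = 0.229192
P(M+4) = 10 × 0.5721^3 × 0.4279^2 = 0.342847
P(M+6) = 10 × 0.5721^2 × 0.4279^3 = 0.256431
P(M+8) = 5 × 0.5721^1 × 0.4279^4 = 0.095898
P(M+10) = 0.4279^5 = 0.014345
The M+4 peak is largest (0.342847); scaling to 100 gives 17.9 : 66.8 : 100.0 : 74.8 : 28.0 : 4.2.

17.9 : 66.8 : 100.0 : 74.8 : 28.0 : 4.2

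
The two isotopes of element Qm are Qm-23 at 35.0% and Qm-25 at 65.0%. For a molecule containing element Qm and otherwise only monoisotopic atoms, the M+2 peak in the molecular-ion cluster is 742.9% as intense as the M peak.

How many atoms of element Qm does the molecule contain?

4

The M+2/M ratio from n Qm atoms is n · q/p = n · 0.650/0.350.
n = 7.429 × 0.350/0.650 = 4.00 ≈ 4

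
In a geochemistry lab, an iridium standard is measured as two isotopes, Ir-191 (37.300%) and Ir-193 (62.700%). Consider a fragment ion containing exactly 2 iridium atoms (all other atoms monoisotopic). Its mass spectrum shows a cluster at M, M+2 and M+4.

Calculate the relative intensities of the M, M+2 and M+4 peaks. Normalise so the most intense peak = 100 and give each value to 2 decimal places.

29.74 : 100.00 : 84.05

Each Ir atom is independently Ir-191 (p = 0.37300) or Ir-193 (q = 0.62700); the cluster is the binomial expansion (p + q)^2.
P(M) = 0.37300^2 = 0.139129
P(M+2) = 2 × 0.37300^1 × 0.62700^1 = 0.467742
P(M+4) = 0.62700^2 = 0.393129
The M+2 peak is largest (0.467742); scaling to 100 gives 29.74 : 100.00 : 84.05.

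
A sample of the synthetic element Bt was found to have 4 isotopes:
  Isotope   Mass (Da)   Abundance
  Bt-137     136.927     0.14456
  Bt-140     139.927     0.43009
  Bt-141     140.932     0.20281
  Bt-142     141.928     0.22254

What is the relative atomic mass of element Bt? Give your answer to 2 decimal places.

Weight each isotope mass by its fractional abundance: 0.14456 × 136.927 + 0.43009 × 139.927 + 0.20281 × 140.932 + 0.22254 × 141.928
= 19.7942 + 60.1812 + 28.5824 + 31.5847 = 140.1425 Da

140.14 Da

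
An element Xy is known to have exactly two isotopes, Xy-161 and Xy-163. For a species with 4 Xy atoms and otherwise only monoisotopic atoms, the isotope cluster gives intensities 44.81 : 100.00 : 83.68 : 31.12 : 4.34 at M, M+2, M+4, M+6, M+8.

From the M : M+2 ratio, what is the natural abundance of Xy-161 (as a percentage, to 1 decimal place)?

If p is the fraction of Xy that is Xy-161, then I(M+2)/I(M) = [C(4,1)·p^3·(1−p)] / p^4 = 4·(1−p)/p = 100.00/44.81 = 2.2316
(1−p)/p = 2.2316/4 = 0.5579  ⇒  p = 1/(1 + 0.5579) = 0.6419
Xy-161: 64.2%, Xy-163: 35.8%.

64.2%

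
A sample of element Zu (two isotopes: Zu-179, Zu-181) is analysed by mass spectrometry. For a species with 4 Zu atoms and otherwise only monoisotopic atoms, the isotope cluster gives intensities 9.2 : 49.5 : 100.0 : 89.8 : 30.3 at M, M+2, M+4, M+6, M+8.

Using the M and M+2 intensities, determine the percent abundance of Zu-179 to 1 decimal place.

42.6%

If p is the fraction of Zu that is Zu-179, then I(M+2)/I(M) = [C(4,1)·p^3·(1−p)] / p^4 = 4·(1−p)/p = 49.5/9.2 = 5.3804
(1−p)/p = 5.3804/4 = 1.3451  ⇒  p = 1/(1 + 1.3451) = 0.4264
Zu-179: 42.6%, Zu-181: 57.4%.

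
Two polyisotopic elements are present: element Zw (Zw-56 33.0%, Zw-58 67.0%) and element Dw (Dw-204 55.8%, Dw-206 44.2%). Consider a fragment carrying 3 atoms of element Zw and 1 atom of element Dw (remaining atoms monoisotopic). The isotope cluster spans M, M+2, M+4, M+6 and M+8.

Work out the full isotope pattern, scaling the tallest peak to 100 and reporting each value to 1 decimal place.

Element Zw pattern (n=3): 0.035937 : 0.218889 : 0.444411 : 0.300763
Element Dw pattern (n=1): 0.5580 : 0.4420
Convolve the two distributions (both contribute in 2-u steps):
  M: 0.035937×0.5580 = 0.020053
  M+2: 0.035937×0.4420 + 0.218889×0.5580 = 0.138024
  M+4: 0.218889×0.4420 + 0.444411×0.5580 = 0.344730
  M+6: 0.444411×0.4420 + 0.300763×0.5580 = 0.364255
  M+8: 0.300763×0.4420 = 0.132937
Scale to base peak (0.364255) = 100: 5.5 : 37.9 : 94.6 : 100.0 : 36.5

5.5 : 37.9 : 94.6 : 100.0 : 36.5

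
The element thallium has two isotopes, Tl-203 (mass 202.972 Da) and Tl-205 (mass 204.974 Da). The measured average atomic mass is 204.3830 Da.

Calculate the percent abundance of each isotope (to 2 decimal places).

Tl-203: 29.52%, Tl-205: 70.48%

With x = fraction of Tl-203 (so Tl-205 is 1 − x):
202.972·x + 204.974·(1 − x) = 204.3830
(202.972 − 204.974)·x = 204.3830 − 204.974
x = -0.5910 / -2.002 = 0.29520 → 29.52% Tl-203, 70.48% Tl-205.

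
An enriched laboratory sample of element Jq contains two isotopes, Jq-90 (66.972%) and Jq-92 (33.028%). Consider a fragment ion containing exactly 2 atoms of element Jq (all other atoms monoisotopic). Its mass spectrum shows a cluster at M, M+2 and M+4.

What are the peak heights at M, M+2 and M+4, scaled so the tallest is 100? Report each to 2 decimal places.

100.00 : 98.63 : 24.32

The 2 Jq atoms are independent, so intensities follow the terms of (0.66972 + 0.33028)^2.
P(M) = 0.66972^2 = 0.448525
P(M+2) = 2 × 0.66972^1 × 0.33028^1 = 0.442390
P(M+4) = 0.33028^2 = 0.109085
The M peak is largest (0.448525); scaling to 100 gives 100.00 : 98.63 : 24.32.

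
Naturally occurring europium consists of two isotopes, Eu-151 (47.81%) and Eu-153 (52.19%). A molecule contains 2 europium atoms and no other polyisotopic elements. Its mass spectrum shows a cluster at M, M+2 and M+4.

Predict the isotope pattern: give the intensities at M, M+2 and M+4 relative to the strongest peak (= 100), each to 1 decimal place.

Each Eu atom is independently Eu-151 (p = 0.4781) or Eu-153 (q = 0.5219); the cluster is the binomial expansion (p + q)^2.
P(M) = 0.4781^2 = 0.228580
P(M+2) = 2 × 0.4781^1 × 0.5219^1 = 0.499041
P(M+4) = 0.5219^2 = 0.272380
The M+2 peak is largest (0.499041); scaling to 100 gives 45.8 : 100.0 : 54.6.

45.8 : 100.0 : 54.6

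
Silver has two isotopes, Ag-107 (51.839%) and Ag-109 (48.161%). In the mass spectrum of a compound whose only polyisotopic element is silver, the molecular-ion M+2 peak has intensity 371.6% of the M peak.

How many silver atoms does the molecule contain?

4

With n Ag atoms, P(M+2)/P(M) = C(n,1)·p^(n−1)q / p^n = n·q/p = n · 0.48161/0.51839.
n = 3.716 × 0.51839/0.48161 = 4.00 ≈ 4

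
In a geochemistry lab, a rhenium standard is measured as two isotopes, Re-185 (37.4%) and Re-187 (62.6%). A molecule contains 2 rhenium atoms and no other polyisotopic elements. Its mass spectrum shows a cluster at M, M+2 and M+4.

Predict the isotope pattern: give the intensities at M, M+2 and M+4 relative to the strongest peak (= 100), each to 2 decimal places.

The 2 Re atoms are independent, so intensities follow the terms of (0.374 + 0.626)^2.
P(M) = 0.374^2 = 0.139876
P(M+2) = 2 × 0.374^1 × 0.626^1 = 0.468248
P(M+4) = 0.626^2 = 0.391876
The M+2 peak is largest (0.468248); scaling to 100 gives 29.87 : 100.00 : 83.69.

29.87 : 100.00 : 83.69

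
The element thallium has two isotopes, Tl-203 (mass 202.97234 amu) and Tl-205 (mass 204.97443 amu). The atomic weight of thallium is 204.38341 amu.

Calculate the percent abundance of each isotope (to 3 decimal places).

With x = fraction of Tl-203 (so Tl-205 is 1 − x):
202.97234·x + 204.97443·(1 − x) = 204.38341
(202.97234 − 204.97443)·x = 204.38341 − 204.97443
x = -0.59102 / -2.00209 = 0.29520 → 29.520% Tl-203, 70.480% Tl-205.

Tl-203: 29.520%, Tl-205: 70.480%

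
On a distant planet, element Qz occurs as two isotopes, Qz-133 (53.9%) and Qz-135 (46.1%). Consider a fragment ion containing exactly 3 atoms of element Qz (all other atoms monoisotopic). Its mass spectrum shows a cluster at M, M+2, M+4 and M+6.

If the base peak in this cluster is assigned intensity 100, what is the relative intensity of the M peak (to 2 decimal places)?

(0.539 + 0.461)^3 gives M 0.1566, M+2 0.4018, M+4 0.3436, M+6 0.0980; the largest is M+2.
P(M+2) = C(3,1) × 0.539^2 × 0.461^1 = 3 × 0.290521 × 0.4610 = 0.401791 (base)
P(M) = C(3,0) × 0.539^3 × 0.461^0 = 1 × 0.15659082 × 1.0000 = 0.156591
Relative intensity = 0.156591 / 0.401791 × 100 = 38.97

38.97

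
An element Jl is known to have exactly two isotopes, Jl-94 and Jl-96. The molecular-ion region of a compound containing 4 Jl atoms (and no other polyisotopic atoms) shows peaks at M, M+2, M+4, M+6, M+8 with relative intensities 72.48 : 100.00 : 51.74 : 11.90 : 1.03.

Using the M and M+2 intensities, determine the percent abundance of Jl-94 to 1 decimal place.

74.4%

If p is the fraction of Jl that is Jl-94, then I(M+2)/I(M) = [C(4,1)·p^3·(1−p)] / p^4 = 4·(1−p)/p = 100.00/72.48 = 1.3797
(1−p)/p = 1.3797/4 = 0.3449  ⇒  p = 1/(1 + 0.3449) = 0.7435
Jl-94: 74.4%, Jl-96: 25.6%.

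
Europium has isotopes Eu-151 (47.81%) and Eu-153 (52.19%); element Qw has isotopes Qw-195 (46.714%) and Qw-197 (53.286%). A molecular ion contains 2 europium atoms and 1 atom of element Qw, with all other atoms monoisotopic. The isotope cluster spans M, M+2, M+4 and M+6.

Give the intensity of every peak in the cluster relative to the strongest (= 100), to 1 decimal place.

Europium pattern (n=2): 0.22857961 : 0.49904078 : 0.27237961
Element Qw pattern (n=1): 0.46714 : 0.53286
Convolve the two distributions (both contribute in 2-u steps):
  M: 0.22857961×0.46714 = 0.106779
  M+2: 0.22857961×0.53286 + 0.49904078×0.46714 = 0.354923
  M+4: 0.49904078×0.53286 + 0.27237961×0.46714 = 0.393158
  M+6: 0.27237961×0.53286 = 0.145140
Scale to base peak (0.393158) = 100: 27.2 : 90.3 : 100.0 : 36.9

27.2 : 90.3 : 100.0 : 36.9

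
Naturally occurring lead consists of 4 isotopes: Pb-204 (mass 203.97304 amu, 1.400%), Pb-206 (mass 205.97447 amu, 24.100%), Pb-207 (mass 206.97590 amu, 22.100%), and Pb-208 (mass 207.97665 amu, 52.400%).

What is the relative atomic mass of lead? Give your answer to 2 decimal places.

207.22 amu

Ar = Σ fᵢ·mᵢ = 0.01400 × 203.97304 + 0.24100 × 205.97447 + 0.22100 × 206.97590 + 0.52400 × 207.97665
= 2.855623 + 49.639847 + 45.741674 + 108.979765 = 207.216909 amu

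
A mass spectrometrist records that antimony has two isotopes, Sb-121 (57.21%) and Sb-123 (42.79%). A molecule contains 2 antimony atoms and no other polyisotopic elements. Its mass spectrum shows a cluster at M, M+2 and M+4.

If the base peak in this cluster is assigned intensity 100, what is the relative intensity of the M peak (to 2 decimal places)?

66.85

Binomial terms of (0.5721 + 0.4279)^2: M 0.3273, M+2 0.4896, M+4 0.1831 → M+2 is the base peak.
P(M+2) = C(2,1) × 0.5721^1 × 0.4279^1 = 2 × 0.5721 × 0.4279 = 0.489603 (base)
P(M) = C(2,0) × 0.5721^2 × 0.4279^0 = 1 × 0.32729841 × 1.0000 = 0.327298
Relative intensity = 0.327298 / 0.489603 × 100 = 66.85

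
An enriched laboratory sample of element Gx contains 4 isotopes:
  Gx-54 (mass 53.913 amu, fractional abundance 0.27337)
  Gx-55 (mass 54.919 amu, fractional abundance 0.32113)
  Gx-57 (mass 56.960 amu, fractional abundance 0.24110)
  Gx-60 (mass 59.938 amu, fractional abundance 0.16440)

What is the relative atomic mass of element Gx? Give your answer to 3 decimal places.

Average mass = Σ (abundance × isotope mass) = 0.27337 × 53.913 + 0.32113 × 54.919 + 0.24110 × 56.960 + 0.16440 × 59.938
= 14.7382 + 17.6361 + 13.7331 + 9.8538 = 55.9612 amu

55.961 amu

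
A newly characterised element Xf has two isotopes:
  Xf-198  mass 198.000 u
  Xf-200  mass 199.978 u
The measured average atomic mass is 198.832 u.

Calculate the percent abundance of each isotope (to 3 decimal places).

With x = fraction of Xf-198 (so Xf-200 is 1 − x):
198.000·x + 199.978·(1 − x) = 198.832
(198.000 − 199.978)·x = 198.832 − 199.978
x = -1.146 / -1.978 = 0.57937 → 57.937% Xf-198, 42.063% Xf-200.

Xf-198: 57.937%, Xf-200: 42.063%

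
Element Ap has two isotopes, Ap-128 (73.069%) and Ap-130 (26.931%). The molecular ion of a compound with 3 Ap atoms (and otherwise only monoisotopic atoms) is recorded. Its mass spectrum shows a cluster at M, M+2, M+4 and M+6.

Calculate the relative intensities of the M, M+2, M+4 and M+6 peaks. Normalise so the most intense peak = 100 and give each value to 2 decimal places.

Expanding (0.73069 + 0.26931)^3:
P(M) = 0.73069^3 = 0.390121
P(M+2) = 3 × 0.73069^2 × 0.26931^1 = 0.431360
P(M+4) = 3 × 0.73069^1 × 0.26931^2 = 0.158986
P(M+6) = 0.26931^3 = 0.019532
The M+2 peak is largest (0.431360); scaling to 100 gives 90.44 : 100.00 : 36.86 : 4.53.

90.44 : 100.00 : 36.86 : 4.53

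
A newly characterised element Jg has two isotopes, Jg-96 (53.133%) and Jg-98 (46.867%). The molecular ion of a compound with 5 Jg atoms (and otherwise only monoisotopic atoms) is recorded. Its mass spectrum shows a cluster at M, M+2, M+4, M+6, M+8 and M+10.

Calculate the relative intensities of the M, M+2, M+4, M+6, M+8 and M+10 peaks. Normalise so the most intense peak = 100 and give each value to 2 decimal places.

12.85 : 56.68 : 100.00 : 88.21 : 38.90 : 6.86

Expanding (0.53133 + 0.46867)^5:
P(M) = 0.53133^5 = 0.042347
P(M+2) = 5 × 0.53133^4 × 0.46867^1 = 0.186765
P(M+4) = 10 × 0.53133^3 × 0.46867^2 = 0.329479
P(M+6) = 10 × 0.53133^2 × 0.46867^3 = 0.290623
P(M+8) = 5 × 0.53133^1 × 0.46867^4 = 0.128175
P(M+10) = 0.46867^5 = 0.022612
The M+4 peak is largest (0.329479); scaling to 100 gives 12.85 : 56.68 : 100.00 : 88.21 : 38.90 : 6.86.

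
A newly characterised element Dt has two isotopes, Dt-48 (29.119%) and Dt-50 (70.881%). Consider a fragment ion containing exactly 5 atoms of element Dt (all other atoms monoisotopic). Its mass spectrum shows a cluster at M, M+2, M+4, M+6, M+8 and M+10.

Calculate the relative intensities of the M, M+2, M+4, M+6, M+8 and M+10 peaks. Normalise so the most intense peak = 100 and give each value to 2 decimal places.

0.57 : 6.93 : 33.75 : 82.16 : 100.00 : 48.68

Expanding (0.29119 + 0.70881)^5:
P(M) = 0.29119^5 = 0.002094
P(M+2) = 5 × 0.29119^4 × 0.70881^1 = 0.025480
P(M+4) = 10 × 0.29119^3 × 0.70881^2 = 0.124048
P(M+6) = 10 × 0.29119^2 × 0.70881^3 = 0.301955
P(M+8) = 5 × 0.29119^1 × 0.70881^4 = 0.367507
P(M+10) = 0.70881^5 = 0.178916
The M+8 peak is largest (0.367507); scaling to 100 gives 0.57 : 6.93 : 33.75 : 82.16 : 100.00 : 48.68.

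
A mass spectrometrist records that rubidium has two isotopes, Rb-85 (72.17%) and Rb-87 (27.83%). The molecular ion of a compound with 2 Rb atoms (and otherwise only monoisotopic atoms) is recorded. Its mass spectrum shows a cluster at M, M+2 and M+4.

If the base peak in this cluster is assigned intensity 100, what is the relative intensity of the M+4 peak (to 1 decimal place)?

Term probabilities: M 0.5209, M+2 0.4017, M+4 0.0775. Base peak = M.
P(M) = C(2,0) × 0.7217^2 × 0.2783^0 = 1 × 0.52085089 × 1.0000 = 0.520851 (base)
P(M+4) = C(2,2) × 0.7217^0 × 0.2783^2 = 1 × 1.0000 × 0.07745089 = 0.077451
Relative intensity = 0.077451 / 0.520851 × 100 = 14.9

14.9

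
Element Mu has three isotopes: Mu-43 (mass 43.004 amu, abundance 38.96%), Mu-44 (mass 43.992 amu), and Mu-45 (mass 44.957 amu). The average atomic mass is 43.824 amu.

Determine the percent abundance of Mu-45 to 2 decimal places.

Let x and y be the fractions of Mu-44 and Mu-45. Then x + y = 1 − 0.3896 = 0.6104 and 43.992x + 44.957y = 43.824 − 0.3896×43.004 = 27.0696416.
Substituting: 43.992x + 44.957(0.6104 − x) = 27.0696416
(43.992 − 44.957)x = -0.3721112  ⇒  x = 0.38561, y = 0.22479
Mu-44: 38.56%, Mu-45: 22.48%.

22.48%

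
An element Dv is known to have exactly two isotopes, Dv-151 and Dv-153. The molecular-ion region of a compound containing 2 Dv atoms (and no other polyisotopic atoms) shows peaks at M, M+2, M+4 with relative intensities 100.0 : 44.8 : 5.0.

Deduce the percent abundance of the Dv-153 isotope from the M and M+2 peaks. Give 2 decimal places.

Write p for the Dv-151 fraction. I(M+2)/I(M) = [C(2,1)·p^1·(1−p)] / p^2 = 2·(1−p)/p = 44.8/100.0 = 0.4480
(1−p)/p = 0.4480/2 = 0.2240  ⇒  p = 1/(1 + 0.2240) = 0.8170
Dv-151: 81.70%, Dv-153: 18.30%.

18.30%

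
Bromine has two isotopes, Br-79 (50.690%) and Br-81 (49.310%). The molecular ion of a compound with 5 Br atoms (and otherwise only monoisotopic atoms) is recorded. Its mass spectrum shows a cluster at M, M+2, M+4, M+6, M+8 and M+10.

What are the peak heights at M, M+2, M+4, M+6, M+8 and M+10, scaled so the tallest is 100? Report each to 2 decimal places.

Expanding (0.50690 + 0.49310)^5:
P(M) = 0.50690^5 = 0.033467
P(M+2) = 5 × 0.50690^4 × 0.49310^1 = 0.162777
P(M+4) = 10 × 0.50690^3 × 0.49310^2 = 0.316692
P(M+6) = 10 × 0.50690^2 × 0.49310^3 = 0.308070
P(M+8) = 5 × 0.50690^1 × 0.49310^4 = 0.149842
P(M+10) = 0.49310^5 = 0.029152
The M+4 peak is largest (0.316692); scaling to 100 gives 10.57 : 51.40 : 100.00 : 97.28 : 47.31 : 9.21.

10.57 : 51.40 : 100.00 : 97.28 : 47.31 : 9.21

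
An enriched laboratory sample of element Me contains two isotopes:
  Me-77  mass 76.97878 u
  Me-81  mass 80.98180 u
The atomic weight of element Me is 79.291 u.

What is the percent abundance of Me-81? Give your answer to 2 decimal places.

Writing the weighted mean with unknown fraction x of Me-77:
76.97878·x + 80.98180·(1 − x) = 79.291
(76.97878 − 80.98180)·x = 79.291 − 80.98180
x = -1.69080 / -4.00302 = 0.42238 → 42.24% Me-77, 57.76% Me-81.

57.76%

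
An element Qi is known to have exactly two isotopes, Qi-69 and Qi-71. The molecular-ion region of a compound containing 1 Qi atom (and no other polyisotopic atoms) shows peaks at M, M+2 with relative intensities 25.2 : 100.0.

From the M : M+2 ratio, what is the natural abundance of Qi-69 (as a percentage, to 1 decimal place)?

20.1%

If p is the fraction of Qi that is Qi-69, then I(M+2)/I(M) = [C(1,1)·p^0·(1−p)] / p^1 = 1·(1−p)/p = 100.0/25.2 = 3.9683
(1−p)/p = 3.9683/1 = 3.9683  ⇒  p = 1/(1 + 3.9683) = 0.2013
Qi-69: 20.1%, Qi-71: 79.9%.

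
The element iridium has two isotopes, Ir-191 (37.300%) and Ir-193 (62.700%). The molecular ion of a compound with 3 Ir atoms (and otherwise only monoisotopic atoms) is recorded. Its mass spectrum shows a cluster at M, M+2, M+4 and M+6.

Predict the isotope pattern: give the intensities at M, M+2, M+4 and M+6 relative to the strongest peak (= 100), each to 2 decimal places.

The 3 Ir atoms are independent, so intensities follow the terms of (0.37300 + 0.62700)^3.
P(M) = 0.37300^3 = 0.051895
P(M+2) = 3 × 0.37300^2 × 0.62700^1 = 0.261702
P(M+4) = 3 × 0.37300^1 × 0.62700^2 = 0.439911
P(M+6) = 0.62700^3 = 0.246492
The M+4 peak is largest (0.439911); scaling to 100 gives 11.80 : 59.49 : 100.00 : 56.03.

11.80 : 59.49 : 100.00 : 56.03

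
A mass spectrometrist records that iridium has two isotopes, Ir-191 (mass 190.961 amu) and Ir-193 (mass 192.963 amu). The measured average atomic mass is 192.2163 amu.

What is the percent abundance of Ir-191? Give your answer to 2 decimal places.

37.30%

Let x be the fractional abundance of Ir-191; then Ir-193 has abundance 1 − x.
190.961·x + 192.963·(1 − x) = 192.2163
(190.961 − 192.963)·x = 192.2163 − 192.963
x = -0.7467 / -2.002 = 0.37298 → 37.30% Ir-191, 62.70% Ir-193.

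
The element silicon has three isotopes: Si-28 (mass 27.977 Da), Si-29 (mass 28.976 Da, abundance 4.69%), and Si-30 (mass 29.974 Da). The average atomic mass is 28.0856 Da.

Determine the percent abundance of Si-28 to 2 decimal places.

92.22%

Let x and y be the fractions of Si-28 and Si-30. Then x + y = 1 − 0.0469 = 0.9531 and 27.977x + 29.974y = 28.0856 − 0.0469×28.976 = 26.7266256.
Substituting: 27.977x + 29.974(0.9531 − x) = 26.7266256
(27.977 − 29.974)x = -1.8415938  ⇒  x = 0.92218, y = 0.03092
Si-28: 92.22%, Si-30: 3.09%.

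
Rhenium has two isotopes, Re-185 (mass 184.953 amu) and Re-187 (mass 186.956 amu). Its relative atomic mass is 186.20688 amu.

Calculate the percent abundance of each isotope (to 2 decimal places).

Let x be the fractional abundance of Re-185; then Re-187 has abundance 1 − x.
184.953·x + 186.956·(1 − x) = 186.20688
(184.953 − 186.956)·x = 186.20688 − 186.956
x = -0.74912 / -2.003 = 0.37400 → 37.40% Re-185, 62.60% Re-187.

Re-185: 37.40%, Re-187: 62.60%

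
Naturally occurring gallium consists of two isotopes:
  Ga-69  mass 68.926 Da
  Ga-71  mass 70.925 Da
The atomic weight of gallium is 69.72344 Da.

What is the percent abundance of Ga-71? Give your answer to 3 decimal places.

Let x be the fractional abundance of Ga-69; then Ga-71 has abundance 1 − x.
68.926·x + 70.925·(1 − x) = 69.72344
(68.926 − 70.925)·x = 69.72344 − 70.925
x = -1.20156 / -1.999 = 0.60108 → 60.108% Ga-69, 39.892% Ga-71.

39.892%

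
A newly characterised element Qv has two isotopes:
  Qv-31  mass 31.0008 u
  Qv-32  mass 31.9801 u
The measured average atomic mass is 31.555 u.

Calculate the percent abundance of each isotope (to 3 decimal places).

Qv-31: 43.409%, Qv-32: 56.591%

Writing the weighted mean with unknown fraction x of Qv-31:
31.0008·x + 31.9801·(1 − x) = 31.555
(31.0008 − 31.9801)·x = 31.555 − 31.9801
x = -0.4251 / -0.9793 = 0.43409 → 43.409% Qv-31, 56.591% Qv-32.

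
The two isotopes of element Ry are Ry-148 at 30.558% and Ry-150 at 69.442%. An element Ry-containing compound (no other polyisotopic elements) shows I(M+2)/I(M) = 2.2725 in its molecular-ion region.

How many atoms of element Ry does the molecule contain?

The M+2/M ratio from n Ry atoms is n · q/p = n · 0.69442/0.30558.
n = 2.2725 × 0.30558/0.69442 = 1.00 ≈ 1

1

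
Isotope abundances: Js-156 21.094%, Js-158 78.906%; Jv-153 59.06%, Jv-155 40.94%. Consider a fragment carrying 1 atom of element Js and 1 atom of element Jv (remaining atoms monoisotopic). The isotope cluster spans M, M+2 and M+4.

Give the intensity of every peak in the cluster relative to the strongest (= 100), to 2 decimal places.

Element Js pattern (n=1): 0.21094 : 0.78906
Element Jv pattern (n=1): 0.5906 : 0.4094
Convolve the two distributions (both contribute in 2-u steps):
  M: 0.21094×0.5906 = 0.124581
  M+2: 0.21094×0.4094 + 0.78906×0.5906 = 0.552378
  M+4: 0.78906×0.4094 = 0.323041
Scale to base peak (0.552378) = 100: 22.55 : 100.00 : 58.48

22.55 : 100.00 : 58.48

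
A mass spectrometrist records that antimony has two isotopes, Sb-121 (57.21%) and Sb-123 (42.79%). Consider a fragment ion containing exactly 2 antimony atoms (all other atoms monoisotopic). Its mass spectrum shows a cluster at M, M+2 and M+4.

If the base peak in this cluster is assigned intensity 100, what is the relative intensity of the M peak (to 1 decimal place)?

Binomial terms of (0.5721 + 0.4279)^2: M 0.3273, M+2 0.4896, M+4 0.1831 → M+2 is the base peak.
P(M+2) = C(2,1) × 0.5721^1 × 0.4279^1 = 2 × 0.5721 × 0.4279 = 0.489603 (base)
P(M) = C(2,0) × 0.5721^2 × 0.4279^0 = 1 × 0.32729841 × 1.0000 = 0.327298
Relative intensity = 0.327298 / 0.489603 × 100 = 66.8

66.8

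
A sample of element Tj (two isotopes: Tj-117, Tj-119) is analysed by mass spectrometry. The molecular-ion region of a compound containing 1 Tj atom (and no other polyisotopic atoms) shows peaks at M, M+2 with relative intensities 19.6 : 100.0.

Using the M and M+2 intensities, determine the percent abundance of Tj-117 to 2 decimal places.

If p is the fraction of Tj that is Tj-117, then I(M+2)/I(M) = [C(1,1)·p^0·(1−p)] / p^1 = 1·(1−p)/p = 100.0/19.6 = 5.1020
(1−p)/p = 5.1020/1 = 5.1020  ⇒  p = 1/(1 + 5.1020) = 0.1639
Tj-117: 16.39%, Tj-119: 83.61%.

16.39%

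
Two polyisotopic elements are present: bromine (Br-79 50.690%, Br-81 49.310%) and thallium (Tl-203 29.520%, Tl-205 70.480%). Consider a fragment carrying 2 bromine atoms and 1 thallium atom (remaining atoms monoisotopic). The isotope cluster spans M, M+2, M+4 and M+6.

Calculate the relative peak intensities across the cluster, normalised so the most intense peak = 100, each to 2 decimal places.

17.88 : 77.50 : 100.00 : 40.41

Bromine pattern (n=2): 0.25694761 : 0.49990478 : 0.24314761
Thallium pattern (n=1): 0.2952 : 0.7048
Convolve the two distributions (both contribute in 2-u steps):
  M: 0.25694761×0.2952 = 0.075851
  M+2: 0.25694761×0.7048 + 0.49990478×0.2952 = 0.328669
  M+4: 0.49990478×0.7048 + 0.24314761×0.2952 = 0.424110
  M+6: 0.24314761×0.7048 = 0.171370
Scale to base peak (0.424110) = 100: 17.88 : 77.50 : 100.00 : 40.41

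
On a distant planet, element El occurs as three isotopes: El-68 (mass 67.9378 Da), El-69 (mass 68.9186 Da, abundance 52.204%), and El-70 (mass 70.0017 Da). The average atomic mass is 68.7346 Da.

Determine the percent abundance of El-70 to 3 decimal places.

13.798%

Let x and y be the fractions of El-68 and El-70. Then x + y = 1 − 0.52204 = 0.47796 and 67.9378x + 70.0017y = 68.7346 − 0.52204×68.9186 = 32.756334056.
Substituting: 67.9378x + 70.0017(0.47796 − x) = 32.756334056
(67.9378 − 70.0017)x = -0.701678476  ⇒  x = 0.33998, y = 0.13798
El-68: 33.998%, El-70: 13.798%.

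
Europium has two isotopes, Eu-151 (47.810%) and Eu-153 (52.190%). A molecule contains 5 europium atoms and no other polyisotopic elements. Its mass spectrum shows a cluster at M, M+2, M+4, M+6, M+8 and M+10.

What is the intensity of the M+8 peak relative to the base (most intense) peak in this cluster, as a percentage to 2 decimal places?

(0.47810 + 0.52190)^5 gives M 0.0250, M+2 0.1363, M+4 0.2977, M+6 0.3249, M+8 0.1774, M+10 0.0387; the largest is M+6.
P(M+6) = C(5,3) × 0.47810^2 × 0.52190^3 = 10 × 0.22857961 × 0.14215492 = 0.324937 (base)
P(M+8) = C(5,4) × 0.47810^1 × 0.52190^4 = 5 × 0.4781 × 0.07419065 = 0.177353
Relative intensity = 0.177353 / 0.324937 × 100 = 54.58

54.58%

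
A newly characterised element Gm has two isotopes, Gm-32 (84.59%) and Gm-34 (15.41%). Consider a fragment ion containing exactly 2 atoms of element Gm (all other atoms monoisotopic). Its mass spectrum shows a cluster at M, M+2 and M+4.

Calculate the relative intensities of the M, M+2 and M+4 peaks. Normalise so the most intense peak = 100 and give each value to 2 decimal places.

100.00 : 36.43 : 3.32

Expanding (0.8459 + 0.1541)^2:
P(M) = 0.8459^2 = 0.715547
P(M+2) = 2 × 0.8459^1 × 0.1541^1 = 0.260706
P(M+4) = 0.1541^2 = 0.023747
The M peak is largest (0.715547); scaling to 100 gives 100.00 : 36.43 : 3.32.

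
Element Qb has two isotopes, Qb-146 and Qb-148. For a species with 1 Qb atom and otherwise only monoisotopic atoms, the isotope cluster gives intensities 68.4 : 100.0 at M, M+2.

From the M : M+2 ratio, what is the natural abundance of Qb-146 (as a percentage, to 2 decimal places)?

Let p = fractional abundance of Qb-146. I(M+2)/I(M) = [C(1,1)·p^0·(1−p)] / p^1 = 1·(1−p)/p = 100.0/68.4 = 1.4620
(1−p)/p = 1.4620/1 = 1.4620  ⇒  p = 1/(1 + 1.4620) = 0.4062
Qb-146: 40.62%, Qb-148: 59.38%.

40.62%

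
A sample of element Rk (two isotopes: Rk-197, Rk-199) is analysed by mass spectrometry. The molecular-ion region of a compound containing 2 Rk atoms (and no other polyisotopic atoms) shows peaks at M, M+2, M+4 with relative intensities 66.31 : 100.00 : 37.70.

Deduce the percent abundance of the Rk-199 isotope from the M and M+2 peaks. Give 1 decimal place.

Let p = fractional abundance of Rk-197. I(M+2)/I(M) = [C(2,1)·p^1·(1−p)] / p^2 = 2·(1−p)/p = 100.00/66.31 = 1.5081
(1−p)/p = 1.5081/2 = 0.7540  ⇒  p = 1/(1 + 0.7540) = 0.5701
Rk-197: 57.0%, Rk-199: 43.0%.

43.0%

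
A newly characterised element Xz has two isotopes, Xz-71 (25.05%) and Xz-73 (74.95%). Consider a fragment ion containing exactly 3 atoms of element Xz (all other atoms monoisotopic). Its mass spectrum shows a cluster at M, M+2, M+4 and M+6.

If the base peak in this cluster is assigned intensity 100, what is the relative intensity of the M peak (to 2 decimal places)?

3.72

Binomial terms of (0.2505 + 0.7495)^3: M 0.0157, M+2 0.1411, M+4 0.4222, M+6 0.4210 → M+4 is the base peak.
P(M+4) = C(3,2) × 0.2505^1 × 0.7495^2 = 3 × 0.2505 × 0.56175025 = 0.422155 (base)
P(M) = C(3,0) × 0.2505^3 × 0.7495^0 = 1 × 0.01571894 × 1.0000 = 0.015719
Relative intensity = 0.015719 / 0.422155 × 100 = 3.72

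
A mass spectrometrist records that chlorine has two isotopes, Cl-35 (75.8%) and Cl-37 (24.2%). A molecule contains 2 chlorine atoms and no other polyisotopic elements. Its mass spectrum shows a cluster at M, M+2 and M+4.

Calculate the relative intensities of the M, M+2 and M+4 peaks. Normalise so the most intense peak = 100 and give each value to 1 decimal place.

100.0 : 63.9 : 10.2

Each Cl atom is independently Cl-35 (p = 0.758) or Cl-37 (q = 0.242); the cluster is the binomial expansion (p + q)^2.
P(M) = 0.758^2 = 0.574564
P(M+2) = 2 × 0.758^1 × 0.242^1 = 0.366872
P(M+4) = 0.242^2 = 0.058564
The M peak is largest (0.574564); scaling to 100 gives 100.0 : 63.9 : 10.2.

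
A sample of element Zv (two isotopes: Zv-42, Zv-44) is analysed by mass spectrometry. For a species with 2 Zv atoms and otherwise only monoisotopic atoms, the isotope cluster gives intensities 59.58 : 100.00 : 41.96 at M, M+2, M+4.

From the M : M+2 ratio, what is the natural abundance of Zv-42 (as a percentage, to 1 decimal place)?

54.4%

Write p for the Zv-42 fraction. I(M+2)/I(M) = [C(2,1)·p^1·(1−p)] / p^2 = 2·(1−p)/p = 100.00/59.58 = 1.6784
(1−p)/p = 1.6784/2 = 0.8392  ⇒  p = 1/(1 + 0.8392) = 0.5437
Zv-42: 54.4%, Zv-44: 45.6%.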